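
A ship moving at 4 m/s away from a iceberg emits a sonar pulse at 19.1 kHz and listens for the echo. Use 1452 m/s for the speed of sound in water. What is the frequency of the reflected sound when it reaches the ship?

19.00 kHz

The iceberg receives the sound from a moving source: f₁ = f₀ · v/(v + v_e) = 19.1 × 1452/1456 ≈ 19.05 kHz.
On the return leg the ship is a moving observer: f₂ = f₁ · (v − v_e)/v = 19.05 × 1448/1452 ≈ 19.00 kHz.
Equivalently f₂ = f₀ · (v − v_e)/(v + v_e).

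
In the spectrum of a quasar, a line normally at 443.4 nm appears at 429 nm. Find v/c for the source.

λ'/λ₀ = 0.9675 < 1 (blueshift), so the source is approaching.
λ'/λ₀ = √((1 − β)/(1 + β)) for an approaching source ⇒ β = (1 − r²)/(1 + r²) with r = λ'/λ₀.
β = (1 − 0.9361)/(1 + 0.9361) ≈ 0.033.

0.033c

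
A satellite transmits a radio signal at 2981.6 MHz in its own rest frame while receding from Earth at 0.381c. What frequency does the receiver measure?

Relativistic Doppler for frequency: f' = f₀ · √((1 − β)/(1 + β)).
f' = 2981.6 × √(0.6190/1.3810) = 2981.6 × 0.66950 ≈ 1996.2 MHz.

1996.2 MHz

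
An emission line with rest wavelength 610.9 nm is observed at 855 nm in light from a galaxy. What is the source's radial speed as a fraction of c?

λ'/λ₀ = 1.3996 > 1 (redshift), so the source is receding.
λ'/λ₀ = √((1 + β)/(1 − β)) for a receding source ⇒ β = (r² − 1)/(r² + 1) with r = λ'/λ₀.
β = (1.9588 − 1)/(1.9588 + 1) ≈ 0.324.

0.324c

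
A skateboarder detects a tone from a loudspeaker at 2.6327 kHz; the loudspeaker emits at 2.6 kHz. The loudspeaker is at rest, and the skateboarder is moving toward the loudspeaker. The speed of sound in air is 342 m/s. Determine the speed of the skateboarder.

f' = f · (v + v_o)/v ⇒ v_o = v · |f'/f − 1|.
v_o = 342 × |2.6327/2.6 − 1| = 342 × 0.01258 ≈ 4.3 m/s.

4.3 m/s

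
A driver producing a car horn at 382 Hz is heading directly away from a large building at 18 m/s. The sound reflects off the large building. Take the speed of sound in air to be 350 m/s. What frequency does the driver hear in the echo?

345 Hz

The large building receives the sound from a moving source: f₁ = f₀ · v/(v + v_e) = 382 × 350/368 ≈ 363 Hz.
On the return leg the driver is a moving observer: f₂ = f₁ · (v − v_e)/v = 363 × 332/350 ≈ 345 Hz.
Equivalently f₂ = f₀ · (v − v_e)/(v + v_e).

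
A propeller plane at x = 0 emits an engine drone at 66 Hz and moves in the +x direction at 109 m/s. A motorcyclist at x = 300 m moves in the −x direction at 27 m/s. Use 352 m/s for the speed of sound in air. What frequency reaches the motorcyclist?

103 Hz

The observer lies on the +x side, so the source is heading toward the observer and the observer is heading toward the source.
With source approaching and observer approaching, f' = f · (v + v_o)/(v − v_s).
f' = 66 × (352 + 27)/(352 − 109) = 66 × 379/243 ≈ 103 Hz.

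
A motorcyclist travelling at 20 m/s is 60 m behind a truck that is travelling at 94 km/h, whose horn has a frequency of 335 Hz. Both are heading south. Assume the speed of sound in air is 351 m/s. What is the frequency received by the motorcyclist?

330 Hz

94 km/h = 26.11 m/s.
The motorcyclist is behind, so the truck is moving away from it while the motorcyclist is moving toward the truck.
General Doppler shift: f' = f · (v + v_o)/(v + v_s).
f' = 335 × (351 + 20)/(351 + 26.11) = 335 × 371/377.11 ≈ 330 Hz.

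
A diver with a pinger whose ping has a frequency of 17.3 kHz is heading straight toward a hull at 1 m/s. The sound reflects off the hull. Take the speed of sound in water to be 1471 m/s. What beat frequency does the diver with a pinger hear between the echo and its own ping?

The hull receives the sound from a moving source: f₁ = f₀ · v/(v − v_e) = 17.3 × 1471/1470 ≈ 17.3118 kHz.
On the return leg the diver with a pinger is a moving observer: f₂ = f₁ · (v + v_e)/v = 17.3118 × 1472/1471 ≈ 17.3235 kHz.
Beat against the emitted tone (with f₀ = 17300 Hz): |f₂ − f₀| = 2v_e·f₀/(v − v_e) = 2 × 1 × 17300/1470 ≈ 23.5 Hz.

23.5 Hz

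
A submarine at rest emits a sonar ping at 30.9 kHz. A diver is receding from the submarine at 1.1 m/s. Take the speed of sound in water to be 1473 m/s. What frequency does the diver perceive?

Moving observer, stationary source: f' = f · (v − v_o)/v.
f' = 30.9 × (1473 − 1.1)/1473 = 30.9 × 1471.9/1473 ≈ 30.9 kHz.

30.9 kHz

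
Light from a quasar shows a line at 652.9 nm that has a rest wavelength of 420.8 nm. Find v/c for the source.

0.413

λ'/λ₀ = 1.5516 > 1 (redshift), so the source is receding.
λ'/λ₀ = √((1 + β)/(1 − β)) for a receding source ⇒ β = (r² − 1)/(r² + 1) with r = λ'/λ₀.
β = (2.4074 − 1)/(2.4074 + 1) ≈ 0.413.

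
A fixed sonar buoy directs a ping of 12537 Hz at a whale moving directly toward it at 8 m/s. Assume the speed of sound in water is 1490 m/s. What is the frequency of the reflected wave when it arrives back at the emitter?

At the whale (a moving observer), f₁ = f₀ · (v + u)/v = 12537 × 1498/1490 ≈ 12604 Hz.
The reflection then acts as a moving source: f₂ = f₁ · v/(v − u) ≈ 12672 Hz.
Equivalently f₂ = f₀ · (v + u)/(v − u).

12672 Hz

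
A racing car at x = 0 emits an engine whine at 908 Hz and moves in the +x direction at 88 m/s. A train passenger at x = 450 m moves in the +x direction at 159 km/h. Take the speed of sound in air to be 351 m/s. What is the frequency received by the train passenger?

1059 Hz

159 km/h = 44.17 m/s.
The observer lies on the +x side, so the source is heading toward the observer and the observer is heading away from the source.
General Doppler shift: f' = f · (v − v_o)/(v − v_s).
f' = 908 × (351 − 44.17)/(351 − 88) = 908 × 306.83/263 ≈ 1059 Hz.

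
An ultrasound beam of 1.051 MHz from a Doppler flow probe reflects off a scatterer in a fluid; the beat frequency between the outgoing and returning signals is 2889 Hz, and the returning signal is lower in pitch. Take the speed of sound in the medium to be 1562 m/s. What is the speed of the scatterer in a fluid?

2.15 m/s

Double Doppler shift off a moving reflector: f₂ = f₀ · (v + u)/(v − u) (u > 0 toward emitter).
Returning signal is lower, so f₂ = f₀ − Δf = 1051000 − 2889 = 1048111 Hz.
Rearranging, u = v · (f₂ − f₀)/(f₂ + f₀) = 1562 × -2889/2099111 ≈ -2.15 m/s.
So the scatterer in a fluid is moving at 2.15 m/s away from the emitter.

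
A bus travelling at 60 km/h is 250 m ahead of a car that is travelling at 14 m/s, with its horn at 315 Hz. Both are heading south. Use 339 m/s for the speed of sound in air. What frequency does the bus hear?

312 Hz

60 km/h = 16.67 m/s.
The bus is ahead, so the car is moving toward it while the bus is moving away from the car.
With source approaching and observer receding, f' = f · (v − v_o)/(v − v_s).
f' = 315 × (339 − 16.67)/(339 − 14) = 315 × 322.33/325 ≈ 312 Hz.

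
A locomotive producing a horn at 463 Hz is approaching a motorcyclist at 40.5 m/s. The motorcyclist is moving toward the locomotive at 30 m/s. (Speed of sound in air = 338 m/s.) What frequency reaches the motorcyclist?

573 Hz

Both move, so f' = f · (v + v_o)/(v − v_s).
f' = 463 × (338 + 30)/(338 − 40.5) = 463 × 368/297.5 ≈ 573 Hz.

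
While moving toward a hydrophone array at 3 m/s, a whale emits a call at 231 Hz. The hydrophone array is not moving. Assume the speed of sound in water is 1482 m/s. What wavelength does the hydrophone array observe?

Moving source, stationary observer: f' = f · v/(v − v_s) since the source is approaching.
f' = 231 × 1482/(1482 − 3) ≈ 231 Hz.
λ' = v/f' = 1482/231.469 ≈ 6.40 m.

6.40 m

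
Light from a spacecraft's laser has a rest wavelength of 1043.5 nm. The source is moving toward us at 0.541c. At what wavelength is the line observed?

569.5 nm

Relativistic Doppler for wavelength: λ' = λ₀ · √((1 − β)/(1 + β)).
λ' = 1043.5 × √(0.4590/1.5410) = 1043.5 × 0.54576 ≈ 569.5 nm.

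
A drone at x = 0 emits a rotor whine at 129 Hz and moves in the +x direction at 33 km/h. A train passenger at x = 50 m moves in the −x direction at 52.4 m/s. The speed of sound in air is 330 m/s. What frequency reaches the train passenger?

154 Hz

33 km/h = 9.167 m/s.
The observer lies on the +x side, so the source is heading toward the observer and the observer is heading toward the source.
Both move, so f' = f · (v + v_o)/(v − v_s).
f' = 129 × (330 + 52.4)/(330 − 9.167) = 129 × 382.4/320.83 ≈ 154 Hz.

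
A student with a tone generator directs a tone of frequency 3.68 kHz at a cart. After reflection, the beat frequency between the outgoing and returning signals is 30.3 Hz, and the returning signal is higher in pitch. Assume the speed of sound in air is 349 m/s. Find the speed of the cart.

Double Doppler shift off a moving reflector: f₂ = f₀ · (v + u)/(v − u) (u > 0 toward emitter).
Returning signal is higher, so f₂ = f₀ + Δf = 3680 + 30.3 = 3710.3 Hz.
Rearranging, u = v · (f₂ − f₀)/(f₂ + f₀) = 349 × 30.3/7390.3 ≈ 1.43 m/s.
So the cart is moving at 1.43 m/s toward the emitter.

1.43 m/s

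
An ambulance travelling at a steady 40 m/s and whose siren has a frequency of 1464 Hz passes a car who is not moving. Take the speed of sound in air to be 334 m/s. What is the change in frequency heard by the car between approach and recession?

356 Hz

Approaching: f₁ = f · v/(v − v_s) = 1464 × 334/294 ≈ 1663 Hz.
Receding: f₂ = f · v/(v + v_s) = 1464 × 334/374 ≈ 1307 Hz.
Drop: f₁ − f₂ = 2f·v·v_s/(v² − v_s²) = 2 × 1464 × 334 × 40/(334² − 40²) ≈ 356 Hz.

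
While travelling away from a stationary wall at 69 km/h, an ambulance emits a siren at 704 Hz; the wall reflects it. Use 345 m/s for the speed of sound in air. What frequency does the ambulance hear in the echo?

69 km/h = 19.17 m/s.
The wall receives the sound from a moving source: f₁ = f₀ · v/(v + v_e) = 704 × 345/364.17 ≈ 667 Hz.
On the return leg the ambulance is a moving observer: f₂ = f₁ · (v − v_e)/v = 667 × 325.83/345 ≈ 630 Hz.

630 Hz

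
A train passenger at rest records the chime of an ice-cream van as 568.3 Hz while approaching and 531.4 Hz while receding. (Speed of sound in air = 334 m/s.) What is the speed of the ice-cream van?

f₁/f₂ = (v + v_s)/(v − v_s), so v_s = v · (f₁ − f₂)/(f₁ + f₂).
v_s = 334 × (568.3 − 531.4)/(568.3 + 531.4) = 334 × 36.9/1099.7 ≈ 11.2 m/s.

11.2 m/s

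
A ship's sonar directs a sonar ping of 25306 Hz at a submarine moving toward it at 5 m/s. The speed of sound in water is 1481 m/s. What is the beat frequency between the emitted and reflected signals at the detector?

The submarine first receives the wave as a moving observer: f₁ = f₀ · (v + u)/v = 25306 × (1481 + 5)/1481 ≈ 25391.4 Hz.
The reflection then acts as a moving source: f₂ = f₁ · v/(v − u) ≈ 25477.4 Hz.
Equivalently f₂ = f₀ · (v + u)/(v − u).
Beat frequency: |f₂ − f₀| = 2u·f₀/(v − u) = 2 × 5 × 25306/1476 ≈ 171 Hz.

171 Hz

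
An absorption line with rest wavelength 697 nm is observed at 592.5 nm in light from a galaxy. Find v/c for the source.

0.161

λ'/λ₀ = 0.8501 < 1 (blueshift), so the source is approaching.
λ'/λ₀ = √((1 − β)/(1 + β)) for an approaching source ⇒ β = (1 − r²)/(1 + r²) with r = λ'/λ₀.
β = (1 − 0.7226)/(1 + 0.7226) ≈ 0.161.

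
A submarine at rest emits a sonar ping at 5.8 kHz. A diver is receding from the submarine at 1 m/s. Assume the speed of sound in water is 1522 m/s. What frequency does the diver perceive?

Moving observer, stationary source: f' = f · (v − v_o)/v.
f' = 5.8 × (1522 − 1)/1522 = 5.8 × 1521/1522 ≈ 5.80 kHz.

5.80 kHz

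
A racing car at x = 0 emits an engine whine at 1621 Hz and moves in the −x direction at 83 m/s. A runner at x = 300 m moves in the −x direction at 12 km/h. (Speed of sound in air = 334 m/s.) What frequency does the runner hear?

12 km/h = 3.333 m/s.
The observer lies on the +x side, so the source is heading away from the observer and the observer is heading toward the source.
With source receding and observer approaching, f' = f · (v + v_o)/(v + v_s).
f' = 1621 × (334 + 3.333)/(334 + 83) = 1621 × 337.33/417 ≈ 1311 Hz.

1311 Hz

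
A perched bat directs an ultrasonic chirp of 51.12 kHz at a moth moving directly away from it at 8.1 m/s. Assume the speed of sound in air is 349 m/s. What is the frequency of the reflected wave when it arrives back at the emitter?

48.8 kHz

The moth first receives the wave as a moving observer: f₁ = f₀ · (v − u)/v = 51.12 × (349 − 8.1)/349 ≈ 49.9 kHz.
On reflection it acts as a source moving away from the stationary detector: f₂ = f₁ · v/(v + u) = 49.9 × 349/357.1 ≈ 48.8 kHz.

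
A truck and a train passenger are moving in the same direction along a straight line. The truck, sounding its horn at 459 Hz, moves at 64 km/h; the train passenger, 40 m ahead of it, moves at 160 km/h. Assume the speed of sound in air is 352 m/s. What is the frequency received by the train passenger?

422 Hz

64 km/h = 17.78 m/s; 160 km/h = 44.44 m/s.
The train passenger is ahead, so the truck is moving toward it while the train passenger is moving away from the truck.
With source approaching and observer receding, f' = f · (v − v_o)/(v − v_s).
f' = 459 × (352 − 44.44)/(352 − 17.78) = 459 × 307.56/334.22 ≈ 422 Hz.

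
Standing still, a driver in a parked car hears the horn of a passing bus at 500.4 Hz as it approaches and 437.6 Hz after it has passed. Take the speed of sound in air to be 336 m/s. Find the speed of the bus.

22.5 m/s

f₁/f₂ = (v + v_s)/(v − v_s), so v_s = v · (f₁ − f₂)/(f₁ + f₂).
v_s = 336 × (500.4 − 437.6)/(500.4 + 437.6) = 336 × 62.8/938.0 ≈ 22.5 m/s.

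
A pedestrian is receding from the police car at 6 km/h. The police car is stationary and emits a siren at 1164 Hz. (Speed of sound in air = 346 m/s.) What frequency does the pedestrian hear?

1158 Hz

6 km/h = 1.667 m/s.
Only the observer moves, away from the source, so f' = f · (v − v_o)/v.
f' = 1164 × (346 − 1.667)/346 = 1164 × 344.33/346 ≈ 1158 Hz.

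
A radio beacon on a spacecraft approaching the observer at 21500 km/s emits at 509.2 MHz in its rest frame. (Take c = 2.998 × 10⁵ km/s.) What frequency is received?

β = v/c = 21500/299800 = 0.0717.
Relativistic Doppler for frequency: f' = f₀ · √((1 + β)/(1 − β)).
f' = 509.2 × √(1.0717/0.9283) = 509.2 × 1.07448 ≈ 547.1 MHz.

547.1 MHz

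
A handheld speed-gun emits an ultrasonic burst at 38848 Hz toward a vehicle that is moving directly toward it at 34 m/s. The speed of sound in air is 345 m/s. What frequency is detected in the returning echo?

At the vehicle (a moving observer), f₁ = f₀ · (v + u)/v = 38848 × 379/345 ≈ 42676 Hz.
On reflection it acts as a source moving toward the stationary detector: f₂ = f₁ · v/(v − u) = 42676 × 345/311 ≈ 47342 Hz.
Equivalently f₂ = f₀ · (v + u)/(v − u).

47342 Hz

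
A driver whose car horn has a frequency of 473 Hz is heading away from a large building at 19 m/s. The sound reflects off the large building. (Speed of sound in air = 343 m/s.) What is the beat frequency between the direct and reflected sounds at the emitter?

49.7 Hz

The large building receives the sound from a moving source: f₁ = f₀ · v/(v + v_e) = 473 × 343/362 ≈ 448.2 Hz.
On the return leg the driver is a moving observer: f₂ = f₁ · (v − v_e)/v = 448.2 × 324/343 ≈ 423.3 Hz.
Equivalently f₂ = f₀ · (v − v_e)/(v + v_e).
Beat against the emitted tone: |f₂ − f₀| = 2v_e·f₀/(v + v_e) = 2 × 19 × 473/362 ≈ 49.7 Hz.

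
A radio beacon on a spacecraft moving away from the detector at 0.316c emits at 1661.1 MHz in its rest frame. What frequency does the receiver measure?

1197.6 MHz

Relativistic Doppler for frequency: f' = f₀ · √((1 − β)/(1 + β)).
f' = 1661.1 × √(0.6840/1.3160) = 1661.1 × 0.72094 ≈ 1197.6 MHz.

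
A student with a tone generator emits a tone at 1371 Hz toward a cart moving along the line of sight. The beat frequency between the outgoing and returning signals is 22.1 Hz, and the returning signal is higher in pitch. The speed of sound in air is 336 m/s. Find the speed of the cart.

2.69 m/s

Double Doppler shift off a moving reflector: f₂ = f₀ · (v + u)/(v − u) (u > 0 toward emitter).
Returning signal is higher, so f₂ = f₀ + Δf = 1371 + 22.1 = 1393.1 Hz.
Rearranging, u = v · (f₂ − f₀)/(f₂ + f₀) = 336 × 22.1/2764.1 ≈ 2.69 m/s.
So the cart is moving at 2.69 m/s toward the emitter.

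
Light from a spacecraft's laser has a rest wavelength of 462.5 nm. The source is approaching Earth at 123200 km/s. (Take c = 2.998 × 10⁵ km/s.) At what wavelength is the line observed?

298.8 nm

β = v/c = 123200/299800 = 0.4109.
Relativistic Doppler for wavelength: λ' = λ₀ · √((1 − β)/(1 + β)).
λ' = 462.5 × √(0.5891/1.4109) = 462.5 × 0.64614 ≈ 298.8 nm.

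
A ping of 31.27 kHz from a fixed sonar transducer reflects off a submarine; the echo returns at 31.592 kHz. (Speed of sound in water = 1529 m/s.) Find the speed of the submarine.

Double Doppler shift off a moving reflector: f₂ = f₀ · (v + u)/(v − u) (u > 0 toward emitter).
Rearranging, u = v · (f₂ − f₀)/(f₂ + f₀) = 1529 × 0.322/62.862 ≈ 7.8 m/s.
So the submarine is moving at 7.8 m/s toward the emitter.

7.8 m/s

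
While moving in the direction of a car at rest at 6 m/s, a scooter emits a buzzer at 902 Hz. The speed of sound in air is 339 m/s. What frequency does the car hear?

918 Hz

Only the source moves, toward the listener, so f' = f · v/(v − v_s).
f' = 902 × 339/(339 − 6) = 902 × 339/333 ≈ 918 Hz.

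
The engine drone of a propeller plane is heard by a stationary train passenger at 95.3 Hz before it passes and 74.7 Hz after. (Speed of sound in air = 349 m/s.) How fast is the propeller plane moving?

42 m/s

f₁/f₂ = (v + v_s)/(v − v_s), so v_s = v · (f₁ − f₂)/(f₁ + f₂).
v_s = 349 × (95.3 − 74.7)/(95.3 + 74.7) = 349 × 20.6/170.0 ≈ 42 m/s.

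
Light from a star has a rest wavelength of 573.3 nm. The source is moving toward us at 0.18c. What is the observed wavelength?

477.9 nm

Relativistic Doppler for wavelength: λ' = λ₀ · √((1 − β)/(1 + β)).
λ' = 573.3 × √(0.8200/1.1800) = 573.3 × 0.83362 ≈ 477.9 nm.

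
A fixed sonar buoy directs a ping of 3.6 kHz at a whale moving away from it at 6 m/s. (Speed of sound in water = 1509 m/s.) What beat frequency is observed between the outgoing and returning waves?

The whale first receives the wave as a moving observer: f₁ = f₀ · (v − u)/v = 3.6 × (1509 − 6)/1509 ≈ 3.5857 kHz.
On reflection it acts as a source moving away from the stationary detector: f₂ = f₁ · v/(v + u) = 3.5857 × 1509/1515 ≈ 3.5715 kHz.
Beat frequency (with f₀ = 3600 Hz): |f₂ − f₀| = 2u·f₀/(v + u) = 2 × 6 × 3600/1515 ≈ 28.5 Hz.

28.5 Hz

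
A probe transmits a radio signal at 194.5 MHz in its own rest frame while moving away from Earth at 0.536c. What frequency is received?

Relativistic Doppler for frequency: f' = f₀ · √((1 − β)/(1 + β)).
f' = 194.5 × √(0.4640/1.5360) = 194.5 × 0.54962 ≈ 106.9 MHz.

106.9 MHz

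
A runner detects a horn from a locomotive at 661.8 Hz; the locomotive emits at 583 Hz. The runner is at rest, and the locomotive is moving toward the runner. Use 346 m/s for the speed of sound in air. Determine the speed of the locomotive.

41 m/s

f' = f · v/(v − v_s) ⇒ v_s = v · |1 − f/f'|.
v_s = 346 × |1 − 583/661.8| = 346 × 0.1191 ≈ 41 m/s.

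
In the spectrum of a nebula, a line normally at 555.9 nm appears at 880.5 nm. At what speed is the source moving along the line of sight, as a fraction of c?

λ'/λ₀ = 1.5839 > 1 (redshift), so the source is receding.
λ'/λ₀ = √((1 + β)/(1 − β)) for a receding source ⇒ β = (r² − 1)/(r² + 1) with r = λ'/λ₀.
β = (2.5088 − 1)/(2.5088 + 1) ≈ 0.430.

0.430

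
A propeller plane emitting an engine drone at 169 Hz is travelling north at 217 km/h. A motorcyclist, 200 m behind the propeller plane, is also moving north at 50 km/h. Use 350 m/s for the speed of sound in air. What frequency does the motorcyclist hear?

217 km/h = 60.28 m/s; 50 km/h = 13.89 m/s.
The motorcyclist is behind, so the propeller plane is moving away from it while the motorcyclist is moving toward the propeller plane.
General Doppler shift: f' = f · (v + v_o)/(v + v_s).
f' = 169 × (350 + 13.89)/(350 + 60.28) = 169 × 363.89/410.28 ≈ 150 Hz.

150 Hz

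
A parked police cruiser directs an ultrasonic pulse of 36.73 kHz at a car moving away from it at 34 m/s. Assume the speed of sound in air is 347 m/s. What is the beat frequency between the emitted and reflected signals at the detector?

At the car (a moving observer), f₁ = f₀ · (v − u)/v = 36.73 × 313/347 ≈ 33.13 kHz.
The reflection then acts as a moving source: f₂ = f₁ · v/(v + u) ≈ 30.17 kHz.
Equivalently f₂ = f₀ · (v − u)/(v + u).
Beat frequency (with f₀ = 36730 Hz): |f₂ − f₀| = 2u·f₀/(v + u) = 2 × 34 × 36730/381 ≈ 6555 Hz.

6555 Hz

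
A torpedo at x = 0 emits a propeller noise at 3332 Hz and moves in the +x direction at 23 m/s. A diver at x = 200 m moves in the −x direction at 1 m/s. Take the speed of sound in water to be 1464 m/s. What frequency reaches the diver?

The observer lies on the +x side, so the source is heading toward the observer and the observer is heading toward the source.
Both move, so f' = f · (v + v_o)/(v − v_s).
f' = 3332 × (1464 + 1)/(1464 − 23) = 3332 × 1465/1441 ≈ 3387 Hz.

3387 Hz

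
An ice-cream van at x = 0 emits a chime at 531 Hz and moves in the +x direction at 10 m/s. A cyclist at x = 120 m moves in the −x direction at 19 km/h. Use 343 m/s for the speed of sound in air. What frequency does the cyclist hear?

19 km/h = 5.278 m/s.
The observer lies on the +x side, so the source is heading toward the observer and the observer is heading toward the source.
General Doppler shift: f' = f · (v + v_o)/(v − v_s).
f' = 531 × (343 + 5.278)/(343 − 10) = 531 × 348.28/333 ≈ 555 Hz.

555 Hz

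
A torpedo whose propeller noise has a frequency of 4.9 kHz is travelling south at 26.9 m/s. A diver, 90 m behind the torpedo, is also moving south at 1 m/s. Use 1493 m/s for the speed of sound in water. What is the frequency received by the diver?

4.82 kHz

The diver is behind, so the torpedo is moving away from it while the diver is moving toward the torpedo.
General Doppler shift: f' = f · (v + v_o)/(v + v_s).
f' = 4.9 × (1493 + 1)/(1493 + 26.9) = 4.9 × 1494/1519.9 ≈ 4.82 kHz.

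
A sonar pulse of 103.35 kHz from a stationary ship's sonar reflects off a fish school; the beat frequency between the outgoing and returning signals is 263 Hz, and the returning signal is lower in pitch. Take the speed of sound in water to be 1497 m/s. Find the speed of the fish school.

Double Doppler shift off a moving reflector: f₂ = f₀ · (v + u)/(v − u) (u > 0 toward emitter).
Returning signal is lower, so f₂ = f₀ − Δf = 103350 − 263 = 103087 Hz.
Rearranging, u = v · (f₂ − f₀)/(f₂ + f₀) = 1497 × -263/206437 ≈ -1.91 m/s.
So the fish school is moving at 1.91 m/s away from the emitter.

1.91 m/s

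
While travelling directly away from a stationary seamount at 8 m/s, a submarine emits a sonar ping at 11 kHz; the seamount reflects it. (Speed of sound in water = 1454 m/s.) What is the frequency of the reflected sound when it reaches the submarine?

10.88 kHz

The seamount receives the sound from a moving source: f₁ = f₀ · v/(v + v_e) = 11 × 1454/1462 ≈ 10.94 kHz.
On the return leg the submarine is a moving observer: f₂ = f₁ · (v − v_e)/v = 10.94 × 1446/1454 ≈ 10.88 kHz.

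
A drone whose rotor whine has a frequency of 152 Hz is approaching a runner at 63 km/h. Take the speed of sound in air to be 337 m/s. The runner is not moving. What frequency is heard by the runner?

160 Hz

63 km/h = 17.5 m/s.
Only the source moves, toward the listener, so f' = f · v/(v − v_s).
f' = 152 × 337/(337 − 17.5) = 152 × 337/319.5 ≈ 160 Hz.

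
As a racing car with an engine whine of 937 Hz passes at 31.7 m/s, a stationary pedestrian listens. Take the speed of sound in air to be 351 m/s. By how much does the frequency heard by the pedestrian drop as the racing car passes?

Approaching: f₁ = f · v/(v − v_s) = 937 × 351/319.3 ≈ 1030 Hz.
Receding: f₂ = f · v/(v + v_s) = 937 × 351/382.7 ≈ 859 Hz.
Drop: f₁ − f₂ = 2f·v·v_s/(v² − v_s²) = 2 × 937 × 351 × 31.7/(351² − 31.7²) ≈ 171 Hz.

171 Hz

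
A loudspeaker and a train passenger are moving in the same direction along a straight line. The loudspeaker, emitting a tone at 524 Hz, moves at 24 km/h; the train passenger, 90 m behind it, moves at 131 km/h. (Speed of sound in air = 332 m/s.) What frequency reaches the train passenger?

24 km/h = 6.667 m/s; 131 km/h = 36.39 m/s.
The train passenger is behind, so the loudspeaker is moving away from it while the train passenger is moving toward the loudspeaker.
General Doppler shift: f' = f · (v + v_o)/(v + v_s).
f' = 524 × (332 + 36.39)/(332 + 6.667) = 524 × 368.39/338.67 ≈ 570 Hz.

570 Hz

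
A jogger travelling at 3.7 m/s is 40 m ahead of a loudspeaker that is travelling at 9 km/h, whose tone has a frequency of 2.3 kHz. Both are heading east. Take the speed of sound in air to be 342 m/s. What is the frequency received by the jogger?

2.29 kHz

9 km/h = 2.5 m/s.
The jogger is ahead, so the loudspeaker is moving toward it while the jogger is moving away from the loudspeaker.
With source approaching and observer receding, f' = f · (v − v_o)/(v − v_s).
f' = 2.3 × (342 − 3.7)/(342 − 2.5) = 2.3 × 338.3/339.5 ≈ 2.29 kHz.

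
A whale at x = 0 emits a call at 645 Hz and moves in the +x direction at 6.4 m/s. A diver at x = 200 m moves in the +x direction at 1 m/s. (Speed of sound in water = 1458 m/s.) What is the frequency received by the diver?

The observer lies on the +x side, so the source is heading toward the observer and the observer is heading away from the source.
With source approaching and observer receding, f' = f · (v − v_o)/(v − v_s).
f' = 645 × (1458 − 1)/(1458 − 6.4) = 645 × 1457/1451.6 ≈ 647 Hz.

647 Hz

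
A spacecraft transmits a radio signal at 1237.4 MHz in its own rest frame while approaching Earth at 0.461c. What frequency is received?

2037.2 MHz

Relativistic Doppler for frequency: f' = f₀ · √((1 + β)/(1 − β)).
f' = 1237.4 × √(1.4610/0.5390) = 1237.4 × 1.64638 ≈ 2037.2 MHz.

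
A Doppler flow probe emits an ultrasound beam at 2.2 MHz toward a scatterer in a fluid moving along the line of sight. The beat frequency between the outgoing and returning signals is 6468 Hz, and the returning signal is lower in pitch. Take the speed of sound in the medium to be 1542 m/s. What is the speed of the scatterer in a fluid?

Double Doppler shift off a moving reflector: f₂ = f₀ · (v + u)/(v − u) (u > 0 toward emitter).
Returning signal is lower, so f₂ = f₀ − Δf = 2200000 − 6468 = 2193532 Hz.
Rearranging, u = v · (f₂ − f₀)/(f₂ + f₀) = 1542 × -6468/4393532 ≈ -2.27 m/s.
So the scatterer in a fluid is moving at 2.27 m/s away from the emitter.

2.27 m/s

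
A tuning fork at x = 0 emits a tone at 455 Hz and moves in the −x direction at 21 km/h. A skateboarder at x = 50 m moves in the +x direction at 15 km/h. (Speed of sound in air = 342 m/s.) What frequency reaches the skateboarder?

21 km/h = 5.833 m/s; 15 km/h = 4.167 m/s.
The observer lies on the +x side, so the source is heading away from the observer and the observer is heading away from the source.
General Doppler shift: f' = f · (v − v_o)/(v + v_s).
f' = 455 × (342 − 4.167)/(342 + 5.833) = 455 × 337.83/347.83 ≈ 442 Hz.

442 Hz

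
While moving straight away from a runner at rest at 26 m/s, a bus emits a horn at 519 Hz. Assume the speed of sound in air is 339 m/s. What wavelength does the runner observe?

70.3 cm

Only the source moves, away from the listener, so f' = f · v/(v + v_s).
f' = 519 × 339/(339 + 26) ≈ 482 Hz.
λ' = v/f' = 339/482.03 ≈ 70.3 cm.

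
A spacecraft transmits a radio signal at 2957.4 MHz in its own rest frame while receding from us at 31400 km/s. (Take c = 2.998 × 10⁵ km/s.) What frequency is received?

2662.3 MHz

β = v/c = 31400/299800 = 0.1047.
Relativistic Doppler for frequency: f' = f₀ · √((1 − β)/(1 + β)).
f' = 2957.4 × √(0.8953/1.1047) = 2957.4 × 0.90021 ≈ 2662.3 MHz.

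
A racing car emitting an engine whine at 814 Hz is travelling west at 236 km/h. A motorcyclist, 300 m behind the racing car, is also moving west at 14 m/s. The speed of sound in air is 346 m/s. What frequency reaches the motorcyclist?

712 Hz

236 km/h = 65.56 m/s.
The motorcyclist is behind, so the racing car is moving away from it while the motorcyclist is moving toward the racing car.
With source receding and observer approaching, f' = f · (v + v_o)/(v + v_s).
f' = 814 × (346 + 14)/(346 + 65.56) = 814 × 360/411.56 ≈ 712 Hz.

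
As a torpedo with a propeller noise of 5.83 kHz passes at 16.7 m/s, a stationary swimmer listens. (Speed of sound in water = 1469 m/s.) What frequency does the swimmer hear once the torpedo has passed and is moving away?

Receding: f₂ = f · v/(v + v_s) = 5.83 × 1469/1485.7 ≈ 5.76 kHz.

5.76 kHz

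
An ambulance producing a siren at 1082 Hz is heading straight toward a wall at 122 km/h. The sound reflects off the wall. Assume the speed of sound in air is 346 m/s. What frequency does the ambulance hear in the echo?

1317 Hz

122 km/h = 33.89 m/s.
The wall receives the sound from a moving source: f₁ = f₀ · v/(v − v_e) = 1082 × 346/312.11 ≈ 1199 Hz.
On the return leg the ambulance is a moving observer: f₂ = f₁ · (v + v_e)/v = 1199 × 379.89/346 ≈ 1317 Hz.
Equivalently f₂ = f₀ · (v + v_e)/(v − v_e).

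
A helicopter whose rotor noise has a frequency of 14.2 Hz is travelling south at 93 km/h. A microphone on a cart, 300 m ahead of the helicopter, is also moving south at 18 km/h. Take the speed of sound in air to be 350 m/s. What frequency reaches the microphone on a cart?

15.1 Hz

93 km/h = 25.83 m/s; 18 km/h = 5 m/s.
The microphone on a cart is ahead, so the helicopter is moving toward it while the microphone on a cart is moving away from the helicopter.
With source approaching and observer receding, f' = f · (v − v_o)/(v − v_s).
f' = 14.2 × (350 − 5)/(350 − 25.83) = 14.2 × 345/324.17 ≈ 15.1 Hz.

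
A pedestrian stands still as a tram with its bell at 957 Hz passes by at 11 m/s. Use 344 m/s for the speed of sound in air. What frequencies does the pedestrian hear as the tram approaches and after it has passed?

Approaching: f₁ = f · v/(v − v_s) = 957 × 344/333 ≈ 989 Hz.
Receding: f₂ = f · v/(v + v_s) = 957 × 344/355 ≈ 927 Hz.

989 Hz approaching; 927 Hz receding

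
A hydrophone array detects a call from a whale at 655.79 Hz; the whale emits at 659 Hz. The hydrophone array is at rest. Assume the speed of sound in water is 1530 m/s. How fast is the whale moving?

7.5 m/s

f' < f, so the whale is receding.
f' = f · v/(v + v_s) ⇒ v_s = v · |1 − f/f'|.
v_s = 1530 × |1 − 659/655.79| = 1530 × 0.004895 ≈ 7.5 m/s.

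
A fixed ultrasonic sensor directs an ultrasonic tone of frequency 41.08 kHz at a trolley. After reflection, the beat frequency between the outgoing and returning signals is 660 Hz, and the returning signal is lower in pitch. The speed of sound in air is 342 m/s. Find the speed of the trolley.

2.77 m/s

Double Doppler shift off a moving reflector: f₂ = f₀ · (v + u)/(v − u) (u > 0 toward emitter).
Returning signal is lower, so f₂ = f₀ − Δf = 41080 − 660 = 40420 Hz.
Rearranging, u = v · (f₂ − f₀)/(f₂ + f₀) = 342 × -660/81500 ≈ -2.77 m/s.
So the trolley is moving at 2.77 m/s away from the emitter.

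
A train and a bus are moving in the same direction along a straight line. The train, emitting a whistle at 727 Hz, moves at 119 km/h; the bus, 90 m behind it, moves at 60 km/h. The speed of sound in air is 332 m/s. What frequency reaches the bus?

119 km/h = 33.06 m/s; 60 km/h = 16.67 m/s.
The bus is behind, so the train is moving away from it while the bus is moving toward the train.
With source receding and observer approaching, f' = f · (v + v_o)/(v + v_s).
f' = 727 × (332 + 16.67)/(332 + 33.06) = 727 × 348.67/365.06 ≈ 694 Hz.

694 Hz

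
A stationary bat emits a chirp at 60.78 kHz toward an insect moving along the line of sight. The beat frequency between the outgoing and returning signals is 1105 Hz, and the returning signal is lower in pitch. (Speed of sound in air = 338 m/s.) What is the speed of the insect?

Double Doppler shift off a moving reflector: f₂ = f₀ · (v + u)/(v − u) (u > 0 toward emitter).
Returning signal is lower, so f₂ = f₀ − Δf = 60780 − 1105 = 59675 Hz.
Rearranging, u = v · (f₂ − f₀)/(f₂ + f₀) = 338 × -1105/120455 ≈ -3.1 m/s.
So the insect is moving at 3.1 m/s away from the emitter.

3.1 m/s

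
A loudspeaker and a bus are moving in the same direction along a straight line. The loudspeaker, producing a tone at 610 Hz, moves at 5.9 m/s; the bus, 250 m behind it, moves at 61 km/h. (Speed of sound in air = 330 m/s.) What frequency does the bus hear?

61 km/h = 16.94 m/s.
The bus is behind, so the loudspeaker is moving away from it while the bus is moving toward the loudspeaker.
General Doppler shift: f' = f · (v + v_o)/(v + v_s).
f' = 610 × (330 + 16.94)/(330 + 5.9) = 610 × 346.94/335.9 ≈ 630 Hz.

630 Hz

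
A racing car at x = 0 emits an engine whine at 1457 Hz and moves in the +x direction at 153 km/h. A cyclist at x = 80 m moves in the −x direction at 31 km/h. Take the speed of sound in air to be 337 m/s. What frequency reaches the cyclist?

153 km/h = 42.5 m/s; 31 km/h = 8.611 m/s.
The observer lies on the +x side, so the source is heading toward the observer and the observer is heading toward the source.
With source approaching and observer approaching, f' = f · (v + v_o)/(v − v_s).
f' = 1457 × (337 + 8.611)/(337 − 42.5) = 1457 × 345.61/294.5 ≈ 1710 Hz.

1710 Hz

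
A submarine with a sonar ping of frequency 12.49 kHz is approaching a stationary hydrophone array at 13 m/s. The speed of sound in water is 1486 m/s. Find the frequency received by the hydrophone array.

12.60 kHz

Moving source, stationary observer: f' = f · v/(v − v_s) since the source is approaching.
f' = 12.49 × 1486/(1486 − 13) = 12.49 × 1486/1473 ≈ 12.60 kHz.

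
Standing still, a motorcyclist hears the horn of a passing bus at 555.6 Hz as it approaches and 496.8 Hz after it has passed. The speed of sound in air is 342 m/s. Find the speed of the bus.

19.1 m/s

f₁/f₂ = (v + v_s)/(v − v_s), so v_s = v · (f₁ − f₂)/(f₁ + f₂).
v_s = 342 × (555.6 − 496.8)/(555.6 + 496.8) = 342 × 58.8/1052.4 ≈ 19.1 m/s.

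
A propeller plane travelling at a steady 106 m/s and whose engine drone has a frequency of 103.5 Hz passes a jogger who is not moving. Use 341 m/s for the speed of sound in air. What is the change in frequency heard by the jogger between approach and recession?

Approaching: f₁ = f · v/(v − v_s) = 103.5 × 341/235 ≈ 150.2 Hz.
Receding: f₂ = f · v/(v + v_s) = 103.5 × 341/447 ≈ 79.0 Hz.
Drop: f₁ − f₂ = 2f·v·v_s/(v² − v_s²) = 2 × 103.5 × 341 × 106/(341² − 106²) ≈ 71.2 Hz.

71.2 Hz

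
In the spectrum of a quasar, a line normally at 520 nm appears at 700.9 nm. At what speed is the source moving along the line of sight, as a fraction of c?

λ'/λ₀ = 1.3479 > 1 (redshift), so the source is receding.
λ'/λ₀ = √((1 + β)/(1 − β)) for a receding source ⇒ β = (r² − 1)/(r² + 1) with r = λ'/λ₀.
β = (1.8168 − 1)/(1.8168 + 1) ≈ 0.290.

0.290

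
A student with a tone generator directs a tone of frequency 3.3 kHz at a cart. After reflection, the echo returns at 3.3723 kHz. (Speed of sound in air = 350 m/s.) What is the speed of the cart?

Double Doppler shift off a moving reflector: f₂ = f₀ · (v + u)/(v − u) (u > 0 toward emitter).
Rearranging, u = v · (f₂ − f₀)/(f₂ + f₀) = 350 × 0.0723/6.6723 ≈ 3.8 m/s.
So the cart is moving at 3.8 m/s toward the emitter.

3.8 m/s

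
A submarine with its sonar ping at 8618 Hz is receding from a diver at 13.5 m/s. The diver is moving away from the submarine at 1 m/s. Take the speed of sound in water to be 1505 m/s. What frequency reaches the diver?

8536 Hz

General Doppler shift: f' = f · (v − v_o)/(v + v_s).
f' = 8618 × (1505 − 1)/(1505 + 13.5) = 8618 × 1504/1518.5 ≈ 8536 Hz.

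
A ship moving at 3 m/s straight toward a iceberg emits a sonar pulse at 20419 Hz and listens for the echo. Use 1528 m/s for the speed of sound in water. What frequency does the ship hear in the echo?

The iceberg receives the sound from a moving source: f₁ = f₀ · v/(v − v_e) = 20419 × 1528/1525 ≈ 20459 Hz.
On the return leg the ship is a moving observer: f₂ = f₁ · (v + v_e)/v = 20459 × 1531/1528 ≈ 20499 Hz.
Equivalently f₂ = f₀ · (v + v_e)/(v − v_e).

20499 Hz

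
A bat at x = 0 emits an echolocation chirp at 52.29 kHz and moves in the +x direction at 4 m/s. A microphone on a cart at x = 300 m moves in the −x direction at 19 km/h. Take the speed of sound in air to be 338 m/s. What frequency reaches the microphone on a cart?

53.7 kHz

19 km/h = 5.278 m/s.
The observer lies on the +x side, so the source is heading toward the observer and the observer is heading toward the source.
General Doppler shift: f' = f · (v + v_o)/(v − v_s).
f' = 52.29 × (338 + 5.278)/(338 − 4) = 52.29 × 343.28/334 ≈ 53.7 kHz.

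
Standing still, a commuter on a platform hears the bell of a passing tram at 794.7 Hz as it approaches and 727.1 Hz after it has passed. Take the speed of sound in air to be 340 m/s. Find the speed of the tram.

f₁/f₂ = (v + v_s)/(v − v_s), so v_s = v · (f₁ − f₂)/(f₁ + f₂).
v_s = 340 × (794.7 − 727.1)/(794.7 + 727.1) = 340 × 67.6/1521.8 ≈ 15.1 m/s.

15.1 m/s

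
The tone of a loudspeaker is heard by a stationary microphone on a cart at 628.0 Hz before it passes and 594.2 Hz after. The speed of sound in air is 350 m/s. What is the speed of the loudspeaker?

f₁/f₂ = (v + v_s)/(v − v_s), so v_s = v · (f₁ − f₂)/(f₁ + f₂).
v_s = 350 × (628.0 − 594.2)/(628.0 + 594.2) = 350 × 33.8/1222.2 ≈ 9.7 m/s.

9.7 m/s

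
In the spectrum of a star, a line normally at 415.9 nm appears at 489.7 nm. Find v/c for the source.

λ'/λ₀ = 1.1774 > 1 (redshift), so the source is receding.
λ'/λ₀ = √((1 + β)/(1 − β)) for a receding source ⇒ β = (r² − 1)/(r² + 1) with r = λ'/λ₀.
β = (1.3864 − 1)/(1.3864 + 1) ≈ 0.162.

0.162c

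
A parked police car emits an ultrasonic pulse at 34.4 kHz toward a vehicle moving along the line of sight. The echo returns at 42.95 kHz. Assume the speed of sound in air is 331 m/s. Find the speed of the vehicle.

37 m/s

Double Doppler shift off a moving reflector: f₂ = f₀ · (v + u)/(v − u) (u > 0 toward emitter).
Rearranging, u = v · (f₂ − f₀)/(f₂ + f₀) = 331 × 8.55/77.35 ≈ 37 m/s.
So the vehicle is moving at 37 m/s toward the emitter.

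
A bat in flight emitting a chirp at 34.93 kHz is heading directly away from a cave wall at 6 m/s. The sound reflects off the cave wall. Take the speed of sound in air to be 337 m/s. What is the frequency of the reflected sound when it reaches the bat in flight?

33.7 kHz

The cave wall receives the sound from a moving source: f₁ = f₀ · v/(v + v_e) = 34.93 × 337/343 ≈ 34.3 kHz.
On the return leg the bat in flight is a moving observer: f₂ = f₁ · (v − v_e)/v = 34.3 × 331/337 ≈ 33.7 kHz.
Equivalently f₂ = f₀ · (v − v_e)/(v + v_e).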